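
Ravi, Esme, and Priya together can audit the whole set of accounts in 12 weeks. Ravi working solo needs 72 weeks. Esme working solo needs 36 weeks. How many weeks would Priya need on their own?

24 weeks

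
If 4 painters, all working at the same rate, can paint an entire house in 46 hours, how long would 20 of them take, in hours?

46/5 hours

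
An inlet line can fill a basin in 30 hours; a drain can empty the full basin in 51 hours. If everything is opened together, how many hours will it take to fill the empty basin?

510/7 hours

Net rate = 1/30 − 1/51 = (17 − 10)/510 = 7/510 per hour.
Filling time = 1 ÷ (7/510) = 510/7 hours.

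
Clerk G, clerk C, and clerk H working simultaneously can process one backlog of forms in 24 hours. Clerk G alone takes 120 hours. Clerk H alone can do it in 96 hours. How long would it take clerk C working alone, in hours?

480/11 hours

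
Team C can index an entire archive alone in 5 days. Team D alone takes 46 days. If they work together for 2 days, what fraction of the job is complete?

51/115

Combined rate: 1/5 + 1/46 = (46 + 5)/230 = 51/230 per day.
In 2 days they complete 2·51/230 = 51/115 of the job.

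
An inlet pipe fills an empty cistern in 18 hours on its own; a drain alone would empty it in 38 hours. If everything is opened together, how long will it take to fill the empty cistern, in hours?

171/5 hours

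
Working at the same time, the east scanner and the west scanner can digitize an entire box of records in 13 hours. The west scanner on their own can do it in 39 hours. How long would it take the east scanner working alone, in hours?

Combined rate is 1/13 per hour.
Known contribution: 1/39 per hour.
So the east scanner's rate is 1/13 − 1/39 = 2/39, meaning 39/2 hours alone.

39/2 hours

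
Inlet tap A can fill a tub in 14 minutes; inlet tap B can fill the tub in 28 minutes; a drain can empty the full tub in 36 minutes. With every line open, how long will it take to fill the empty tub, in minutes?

63/5 minutes

Net rate = 1/14 + 1/28 − 1/36 = (18 + 9 − 7)/252 = 20/252 = 5/63 per minute.
Filling time = 1 ÷ (5/63) = 63/5 minutes.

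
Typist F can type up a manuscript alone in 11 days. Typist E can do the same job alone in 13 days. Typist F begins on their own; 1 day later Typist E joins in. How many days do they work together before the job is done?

65/12 days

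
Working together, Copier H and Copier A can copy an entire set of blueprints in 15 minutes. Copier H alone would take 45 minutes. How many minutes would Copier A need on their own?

45/2 minutes

Combined rate is 1/15 per minute.
Known contribution: 1/45 per minute.
So Copier A's rate is 1/15 − 1/45 = 2/45, meaning 45/2 minutes alone.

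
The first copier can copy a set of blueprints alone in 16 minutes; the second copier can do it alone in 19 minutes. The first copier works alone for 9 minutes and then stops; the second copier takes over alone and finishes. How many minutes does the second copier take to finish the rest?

133/16 minutes

In 9 minutes the first copier does 9/16 of the job, leaving 7/16.
The second copier works at 1/19 per minute, so finishing takes 7/16 ÷ 1/19 = 133/16 minutes.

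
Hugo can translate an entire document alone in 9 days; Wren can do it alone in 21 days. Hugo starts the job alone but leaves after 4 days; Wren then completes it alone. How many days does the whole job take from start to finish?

47/3 days

In 4 days Hugo does 4/9 of the job, leaving 5/9.
Wren works at 1/21 per day, so finishing takes 5/9 ÷ 1/21 = 35/3 days.
Total time = 4 + 35/3 = 47/3 days.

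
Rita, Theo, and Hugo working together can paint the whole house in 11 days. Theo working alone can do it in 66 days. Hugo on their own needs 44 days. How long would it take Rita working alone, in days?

132/7 days

Combined rate is 1/11 per day.
Known contribution: 1/66 + 1/44 = (2 + 3)/132 = 5/132 per day.
So Rita's rate is 1/11 − 5/132 = 7/132, meaning 132/7 days alone.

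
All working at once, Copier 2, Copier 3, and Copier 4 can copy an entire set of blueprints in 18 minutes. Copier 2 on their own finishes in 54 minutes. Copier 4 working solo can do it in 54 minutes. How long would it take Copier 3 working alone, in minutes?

54 minutes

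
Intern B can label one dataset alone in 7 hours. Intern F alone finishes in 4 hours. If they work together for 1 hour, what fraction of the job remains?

Combined rate: 1/7 + 1/4 = (4 + 7)/28 = 11/28 per hour.
In 1 hour they complete 1·11/28 = 11/28 of the job.
So 17/28 remains.

17/28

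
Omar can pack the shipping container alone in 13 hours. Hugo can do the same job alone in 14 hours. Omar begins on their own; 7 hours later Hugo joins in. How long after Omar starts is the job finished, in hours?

91/9 hours

In the first 7 hours Omar alone does 7/13 of the job, leaving 6/13.
Once everyone is working, combined rate: 1/13 + 1/14 = (14 + 13)/182 = 27/182 per hour.
Remaining 6/13 at 27/182 per hour takes 28/9 hours.
Total from the start = 7 + 28/9 = 91/9 hours.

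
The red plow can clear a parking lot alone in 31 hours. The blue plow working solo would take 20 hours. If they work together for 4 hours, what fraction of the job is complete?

51/155

Combined rate: 1/31 + 1/20 = (20 + 31)/620 = 51/620 per hour.
In 4 hours they complete 4·51/620 = 51/155 of the job.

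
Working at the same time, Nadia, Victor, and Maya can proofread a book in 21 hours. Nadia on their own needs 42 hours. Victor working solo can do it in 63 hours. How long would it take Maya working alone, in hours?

126 hours

Combined rate is 1/21 per hour.
Known contribution: 1/42 + 1/63 = (3 + 2)/126 = 5/126 per hour.
So Maya's rate is 1/21 − 5/126 = 1/126, meaning 126 hours alone.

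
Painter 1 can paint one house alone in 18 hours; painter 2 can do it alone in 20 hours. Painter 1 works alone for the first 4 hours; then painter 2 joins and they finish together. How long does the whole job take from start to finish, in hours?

In 4 hours painter 1 does 4/18 = 2/9 of the job, leaving 7/9.
Painter 1 and painter 2 together work at 19/180 per hour, so finishing takes 7/9 ÷ 19/180 = 140/19 hours.
Total time = 4 + 140/19 = 216/19 hours.

216/19 hours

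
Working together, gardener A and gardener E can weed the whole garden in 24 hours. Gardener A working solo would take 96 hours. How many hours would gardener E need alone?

32 hours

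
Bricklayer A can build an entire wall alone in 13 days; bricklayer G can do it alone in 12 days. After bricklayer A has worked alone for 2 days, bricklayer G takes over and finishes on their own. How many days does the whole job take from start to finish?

In 2 days bricklayer A does 2/13 of the job, leaving 11/13.
Bricklayer G works at 1/12 per day, so finishing takes 11/13 ÷ 1/12 = 132/13 days.
Total time = 2 + 132/13 = 158/13 days.

158/13 days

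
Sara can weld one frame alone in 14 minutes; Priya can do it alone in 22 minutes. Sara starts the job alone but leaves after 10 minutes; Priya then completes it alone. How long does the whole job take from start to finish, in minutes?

114/7 minutes

In 10 minutes Sara does 10/14 = 5/7 of the job, leaving 2/7.
Priya works at 1/22 per minute, so finishing takes 2/7 ÷ 1/22 = 44/7 minutes.
Total time = 10 + 44/7 = 114/7 minutes.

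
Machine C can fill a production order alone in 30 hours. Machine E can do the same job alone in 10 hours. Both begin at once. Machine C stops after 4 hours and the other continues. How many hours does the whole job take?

26/3 hours

In the first 4 hours the combined rate is 2/15, so 8/15 of the job is done, leaving 7/15.
After Machine C leaves the rate is 1/10 per hour; the remaining 7/15 takes 14/3 hours.
Total = 4 + 14/3 = 26/3 hours.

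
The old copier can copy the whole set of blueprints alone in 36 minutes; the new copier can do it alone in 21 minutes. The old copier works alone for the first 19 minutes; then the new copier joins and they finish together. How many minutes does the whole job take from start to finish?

480/19 minutes

In 19 minutes the old copier does 19/36 of the job, leaving 17/36.
The old copier and the new copier together work at 19/252 per minute, so finishing takes 17/36 ÷ 19/252 = 119/19 minutes.
Total time = 19 + 119/19 = 480/19 minutes.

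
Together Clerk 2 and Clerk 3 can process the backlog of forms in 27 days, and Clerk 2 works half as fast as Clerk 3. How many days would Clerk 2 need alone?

81 days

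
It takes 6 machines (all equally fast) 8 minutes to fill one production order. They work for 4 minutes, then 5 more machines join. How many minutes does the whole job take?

One machine does 1/48 of the job per minute.
After 4 minutes with 6 machines, 1/2 is done (1/2 left).
With 11 machines the rate is 11/48, so the rest takes 1/2 ÷ 11/48 = 24/11 minutes.
Total = 4 + 24/11 = 68/11 minutes.

68/11 minutes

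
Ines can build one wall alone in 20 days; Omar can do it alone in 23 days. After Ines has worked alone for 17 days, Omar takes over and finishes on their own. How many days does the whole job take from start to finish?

In 17 days Ines does 17/20 of the job, leaving 3/20.
Omar works at 1/23 per day, so finishing takes 3/20 ÷ 1/23 = 69/20 days.
Total time = 17 + 69/20 = 409/20 days.

409/20 days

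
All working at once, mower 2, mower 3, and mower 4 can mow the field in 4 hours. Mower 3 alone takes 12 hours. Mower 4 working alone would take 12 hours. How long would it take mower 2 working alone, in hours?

Combined rate is 1/4 per hour.
Known contribution: 1/12 + 1/12 = (1 + 1)/12 = 2/12 = 1/6 per hour.
So mower 2's rate is 1/4 − 1/6 = 1/12, meaning 12 hours alone.

12 hours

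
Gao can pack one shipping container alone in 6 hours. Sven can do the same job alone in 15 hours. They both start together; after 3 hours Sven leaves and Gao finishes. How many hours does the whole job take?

24/5 hours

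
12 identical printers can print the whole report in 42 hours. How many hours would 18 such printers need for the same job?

Total work is 12·42 = 504 printer-hours.
With 18 printers: 504/18 = 28 hours.

28 hours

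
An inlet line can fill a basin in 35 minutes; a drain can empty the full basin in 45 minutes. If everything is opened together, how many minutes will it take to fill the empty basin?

Net rate = 1/35 − 1/45 = (9 − 7)/315 = 2/315 per minute.
Filling time = 1 ÷ (2/315) = 315/2 minutes.

315/2 minutes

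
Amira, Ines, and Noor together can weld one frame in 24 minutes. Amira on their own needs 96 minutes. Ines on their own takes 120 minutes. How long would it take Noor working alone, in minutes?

480/11 minutes

Combined rate is 1/24 per minute.
Known contribution: 1/96 + 1/120 = (5 + 4)/480 = 9/480 = 3/160 per minute.
So Noor's rate is 1/24 − 3/160 = 11/480, meaning 480/11 minutes alone.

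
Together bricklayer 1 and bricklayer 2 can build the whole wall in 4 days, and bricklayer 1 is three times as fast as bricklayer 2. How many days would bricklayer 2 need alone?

Let bricklayer 2's rate be r; then bricklayer 1's rate is 3r, so together (3 + 1)r = 4r = 1/4.
Thus r = 1/16 per day.
Bricklayer 2 alone: 16 days; bricklayer 1 alone: 16/3 days.

16 days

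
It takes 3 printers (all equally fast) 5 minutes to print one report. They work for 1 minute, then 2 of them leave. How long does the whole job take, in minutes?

13 minutes

One printer does 1/15 of the job per minute.
After 1 minute with 3 printers, 1/5 is done (4/5 left).
With 1 printer the rate is 1/15, so the rest takes 4/5 ÷ 1/15 = 12 minutes.
Total = 1 + 12 = 13 minutes.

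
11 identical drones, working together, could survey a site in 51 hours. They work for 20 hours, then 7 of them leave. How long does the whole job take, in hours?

One drone does 1/561 of the job per hour.
After 20 hours with 11 drones, 20/51 is done (31/51 left).
With 4 drones the rate is 4/561, so the rest takes 31/51 ÷ 4/561 = 341/4 hours.
Total = 20 + 341/4 = 421/4 hours.

421/4 hours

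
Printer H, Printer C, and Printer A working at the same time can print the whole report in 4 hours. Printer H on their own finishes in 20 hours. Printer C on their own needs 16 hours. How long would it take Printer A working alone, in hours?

Combined rate is 1/4 per hour.
Known contribution: 1/20 + 1/16 = (4 + 5)/80 = 9/80 per hour.
So Printer A's rate is 1/4 − 9/80 = 11/80, meaning 80/11 hours alone.

80/11 hours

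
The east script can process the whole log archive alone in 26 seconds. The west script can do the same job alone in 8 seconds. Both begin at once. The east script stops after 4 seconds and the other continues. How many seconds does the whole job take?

88/13 seconds

In the first 4 seconds the combined rate is 17/104, so 17/26 of the job is done, leaving 9/26.
After the east script leaves the rate is 1/8 per second; the remaining 9/26 takes 36/13 seconds.
Total = 4 + 36/13 = 88/13 seconds.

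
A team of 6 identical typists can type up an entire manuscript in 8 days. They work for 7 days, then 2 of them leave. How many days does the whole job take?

17/2 days

One typist does 1/48 of the job per day.
After 7 days with 6 typists, 7/8 is done (1/8 left).
With 4 typists the rate is 4/48 = 1/12, so the rest takes 1/8 ÷ 1/12 = 3/2 days.
Total = 7 + 3/2 = 17/2 days.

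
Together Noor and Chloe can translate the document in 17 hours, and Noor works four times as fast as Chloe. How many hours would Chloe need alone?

Let Chloe's rate be r; then Noor's rate is 4r, so together (4 + 1)r = 5r = 1/17.
Thus r = 1/85 per hour.
Chloe alone: 85 hours; Noor alone: 85/4 hours.

85 hours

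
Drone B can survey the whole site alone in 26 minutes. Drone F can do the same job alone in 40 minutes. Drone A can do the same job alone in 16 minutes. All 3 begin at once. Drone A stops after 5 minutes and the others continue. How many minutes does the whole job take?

In the first 5 minutes the combined rate is 131/1040, so 131/208 of the job is done, leaving 77/208.
After drone A leaves the rate is 33/520 per minute; the remaining 77/208 takes 35/6 minutes.
Total = 5 + 35/6 = 65/6 minutes.

65/6 minutes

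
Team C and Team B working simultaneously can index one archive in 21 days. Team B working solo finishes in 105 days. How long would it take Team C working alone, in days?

105/4 days

Combined rate is 1/21 per day.
Known contribution: 1/105 per day.
So Team C's rate is 1/21 − 1/105 = 4/105, meaning 105/4 days alone.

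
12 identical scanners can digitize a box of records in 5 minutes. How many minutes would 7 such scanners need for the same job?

60/7 minutes

Total work is 12·5 = 60 scanner-minutes.
With 7 scanners: 60/7 minutes.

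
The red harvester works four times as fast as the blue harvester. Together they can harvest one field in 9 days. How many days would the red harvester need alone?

45/4 days

Let the blue harvester's rate be r; then the red harvester's rate is 4r, so together (4 + 1)r = 5r = 1/9.
Thus r = 1/45 per day.
The blue harvester alone: 45 days; the red harvester alone: 45/4 days.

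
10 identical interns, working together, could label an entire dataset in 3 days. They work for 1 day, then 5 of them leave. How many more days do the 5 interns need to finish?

One intern does 1/30 of the job per day.
After 1 day with 10 interns, 1/3 is done (2/3 left).
With 5 interns the rate is 5/30 = 1/6, so the rest takes 2/3 ÷ 1/6 = 4 days.

4 days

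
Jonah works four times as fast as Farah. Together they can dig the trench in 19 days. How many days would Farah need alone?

95 days

Let Farah's rate be r; then Jonah's rate is 4r, so together (4 + 1)r = 5r = 1/19.
Thus r = 1/95 per day.
Farah alone: 95 days; Jonah alone: 95/4 days.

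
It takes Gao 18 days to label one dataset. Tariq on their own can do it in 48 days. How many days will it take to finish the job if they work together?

144/11 days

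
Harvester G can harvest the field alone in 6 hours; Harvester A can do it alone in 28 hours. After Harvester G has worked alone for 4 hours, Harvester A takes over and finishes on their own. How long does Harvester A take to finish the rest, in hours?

In 4 hours Harvester G does 4/6 = 2/3 of the job, leaving 1/3.
Harvester A works at 1/28 per hour, so finishing takes 1/3 ÷ 1/28 = 28/3 hours.

28/3 hours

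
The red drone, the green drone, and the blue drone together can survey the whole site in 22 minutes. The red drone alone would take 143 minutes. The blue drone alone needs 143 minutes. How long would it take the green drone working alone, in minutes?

Combined rate is 1/22 per minute.
Known contribution: 1/143 + 1/143 = (1 + 1)/143 = 2/143 per minute.
So the green drone's rate is 1/22 − 2/143 = 9/286, meaning 286/9 minutes alone.

286/9 minutes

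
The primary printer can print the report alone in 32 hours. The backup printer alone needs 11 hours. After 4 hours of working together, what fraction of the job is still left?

45/88

Combined rate: 1/32 + 1/11 = (11 + 32)/352 = 43/352 per hour.
In 4 hours they complete 4·43/352 = 43/88 of the job.
So 45/88 remains.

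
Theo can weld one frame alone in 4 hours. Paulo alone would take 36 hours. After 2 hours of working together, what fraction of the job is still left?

4/9

Combined rate: 1/4 + 1/36 = (9 + 1)/36 = 10/36 = 5/18 per hour.
In 2 hours they complete 2·5/18 = 5/9 of the job.
So 4/9 remains.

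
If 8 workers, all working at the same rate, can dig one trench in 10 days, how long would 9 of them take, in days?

Total work is 8·10 = 80 worker-days.
With 9 workers: 80/9 days.

80/9 days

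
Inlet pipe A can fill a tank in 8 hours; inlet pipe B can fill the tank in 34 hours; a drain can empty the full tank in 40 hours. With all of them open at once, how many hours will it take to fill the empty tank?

85/11 hours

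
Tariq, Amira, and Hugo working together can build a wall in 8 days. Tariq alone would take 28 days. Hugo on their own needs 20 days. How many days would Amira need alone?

Combined rate is 1/8 per day.
Known contribution: 1/28 + 1/20 = (5 + 7)/140 = 12/140 = 3/35 per day.
So Amira's rate is 1/8 − 3/35 = 11/280, meaning 280/11 days alone.

280/11 days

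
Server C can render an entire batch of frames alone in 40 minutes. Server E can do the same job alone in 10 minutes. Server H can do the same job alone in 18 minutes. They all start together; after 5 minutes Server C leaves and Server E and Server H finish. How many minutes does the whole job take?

45/8 minutes

In the first 5 minutes the combined rate is 13/72, so 65/72 of the job is done, leaving 7/72.
After Server C leaves the rate is 7/45 per minute; the remaining 7/72 takes 5/8 minutes.
Total = 5 + 5/8 = 45/8 minutes.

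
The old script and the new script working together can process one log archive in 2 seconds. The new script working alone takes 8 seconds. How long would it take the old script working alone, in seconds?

8/3 seconds

Combined rate is 1/2 per second.
Known contribution: 1/8 per second.
So the old script's rate is 1/2 − 1/8 = 3/8, meaning 8/3 seconds alone.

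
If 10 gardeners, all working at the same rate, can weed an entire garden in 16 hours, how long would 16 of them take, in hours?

Total work is 10·16 = 160 gardener-hours.
With 16 gardeners: 160/16 = 10 hours.

10 hours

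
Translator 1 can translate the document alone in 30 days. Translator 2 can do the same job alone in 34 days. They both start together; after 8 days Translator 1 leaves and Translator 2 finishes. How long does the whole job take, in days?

374/15 days

In the first 8 days the combined rate is 16/255, so 128/255 of the job is done, leaving 127/255.
After Translator 1 leaves the rate is 1/34 per day; the remaining 127/255 takes 254/15 days.
Total = 8 + 254/15 = 374/15 days.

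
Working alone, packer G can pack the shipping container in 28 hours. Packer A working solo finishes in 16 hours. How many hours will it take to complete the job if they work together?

112/11 hours

Combined rate: 1/28 + 1/16 = (4 + 7)/112 = 11/112 per hour.
Time = 1 ÷ (11/112) = 112/11 hours.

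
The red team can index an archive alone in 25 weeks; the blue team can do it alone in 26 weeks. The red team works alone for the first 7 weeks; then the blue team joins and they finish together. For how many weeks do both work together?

In 7 weeks the red team does 7/25 of the job, leaving 18/25.
The red team and the blue team together work at 51/650 per week, so finishing takes 18/25 ÷ 51/650 = 156/17 weeks.

156/17 weeks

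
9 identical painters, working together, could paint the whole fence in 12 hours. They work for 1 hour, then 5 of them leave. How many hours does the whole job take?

103/4 hours

One painter does 1/108 of the job per hour.
After 1 hour with 9 painters, 1/12 is done (11/12 left).
With 4 painters the rate is 4/108 = 1/27, so the rest takes 11/12 ÷ 1/27 = 99/4 hours.
Total = 1 + 99/4 = 103/4 hours.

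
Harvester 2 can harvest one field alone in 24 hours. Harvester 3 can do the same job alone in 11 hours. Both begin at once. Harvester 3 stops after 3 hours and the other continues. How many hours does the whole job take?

192/11 hours

In the first 3 hours the combined rate is 35/264, so 35/88 of the job is done, leaving 53/88.
After harvester 3 leaves the rate is 1/24 per hour; the remaining 53/88 takes 159/11 hours.
Total = 3 + 159/11 = 192/11 hours.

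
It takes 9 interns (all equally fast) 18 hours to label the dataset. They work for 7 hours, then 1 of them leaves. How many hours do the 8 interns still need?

99/8 hours

One intern does 1/162 of the job per hour.
After 7 hours with 9 interns, 7/18 is done (11/18 left).
With 8 interns the rate is 8/162 = 4/81, so the rest takes 11/18 ÷ 4/81 = 99/8 hours.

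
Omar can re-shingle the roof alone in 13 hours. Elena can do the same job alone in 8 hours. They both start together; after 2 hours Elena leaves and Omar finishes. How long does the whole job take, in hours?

39/4 hours

In the first 2 hours the combined rate is 21/104, so 21/52 of the job is done, leaving 31/52.
After Elena leaves the rate is 1/13 per hour; the remaining 31/52 takes 31/4 hours.
Total = 2 + 31/4 = 39/4 hours.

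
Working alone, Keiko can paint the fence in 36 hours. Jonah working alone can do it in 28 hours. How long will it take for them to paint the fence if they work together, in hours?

63/4 hours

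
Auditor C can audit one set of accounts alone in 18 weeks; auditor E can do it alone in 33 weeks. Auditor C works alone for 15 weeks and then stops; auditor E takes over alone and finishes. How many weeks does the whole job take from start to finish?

In 15 weeks auditor C does 15/18 = 5/6 of the job, leaving 1/6.
Auditor E works at 1/33 per week, so finishing takes 1/6 ÷ 1/33 = 11/2 weeks.
Total time = 15 + 11/2 = 41/2 weeks.

41/2 weeks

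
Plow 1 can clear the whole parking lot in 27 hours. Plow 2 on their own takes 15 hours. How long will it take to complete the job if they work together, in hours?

With two workers the combined time is the product over the sum: 27·15/(27+15) = 405/42 = 135/14 hours.

135/14 hours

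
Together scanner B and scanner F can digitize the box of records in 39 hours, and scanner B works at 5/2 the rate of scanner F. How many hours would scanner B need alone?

273/5 hours

Let scanner F's rate be r; then scanner B's rate is (5/2)r, so together (5/2 + 1)r = (7/2)r = 1/39.
Thus r = 2/273 per hour.
Scanner F alone: 273/2 hours; scanner B alone: 273/5 hours.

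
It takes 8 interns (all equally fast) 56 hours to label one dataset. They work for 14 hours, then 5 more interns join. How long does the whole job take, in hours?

One intern does 1/448 of the job per hour.
After 14 hours with 8 interns, 1/4 is done (3/4 left).
With 13 interns the rate is 13/448, so the rest takes 3/4 ÷ 13/448 = 336/13 hours.
Total = 14 + 336/13 = 518/13 hours.

518/13 hours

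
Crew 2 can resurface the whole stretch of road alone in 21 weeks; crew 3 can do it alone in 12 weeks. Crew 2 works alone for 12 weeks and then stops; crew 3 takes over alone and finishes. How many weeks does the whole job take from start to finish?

120/7 weeks

In 12 weeks crew 2 does 12/21 = 4/7 of the job, leaving 3/7.
Crew 3 works at 1/12 per week, so finishing takes 3/7 ÷ 1/12 = 36/7 weeks.
Total time = 12 + 36/7 = 120/7 weeks.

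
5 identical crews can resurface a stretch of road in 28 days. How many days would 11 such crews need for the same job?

Total work is 5·28 = 140 crew-days.
With 11 crews: 140/11 days.

140/11 days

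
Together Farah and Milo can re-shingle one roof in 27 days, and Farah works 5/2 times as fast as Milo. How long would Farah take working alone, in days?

Let Milo's rate be r; then Farah's rate is (5/2)r, so together (5/2 + 1)r = (7/2)r = 1/27.
Thus r = 2/189 per day.
Milo alone: 189/2 days; Farah alone: 189/5 days.

189/5 days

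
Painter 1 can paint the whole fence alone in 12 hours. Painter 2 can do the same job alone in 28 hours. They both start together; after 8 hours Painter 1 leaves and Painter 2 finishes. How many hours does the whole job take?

28/3 hours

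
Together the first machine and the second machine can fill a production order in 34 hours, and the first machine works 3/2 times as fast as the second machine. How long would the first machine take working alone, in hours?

170/3 hours

Let the second machine's rate be r; then the first machine's rate is (3/2)r, so together (3/2 + 1)r = (5/2)r = 1/34.
Thus r = 1/85 per hour.
The second machine alone: 85 hours; the first machine alone: 170/3 hours.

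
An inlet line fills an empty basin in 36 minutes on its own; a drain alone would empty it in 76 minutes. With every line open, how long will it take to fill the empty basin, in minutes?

Net rate = 1/36 − 1/76 = (19 − 9)/684 = 10/684 = 5/342 per minute.
Filling time = 1 ÷ (5/342) = 342/5 minutes.

342/5 minutes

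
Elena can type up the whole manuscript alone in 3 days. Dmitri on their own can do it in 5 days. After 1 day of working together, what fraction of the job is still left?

7/15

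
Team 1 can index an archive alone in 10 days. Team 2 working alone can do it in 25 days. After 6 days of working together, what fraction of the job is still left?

Combined rate: 1/10 + 1/25 = (5 + 2)/50 = 7/50 per day.
In 6 days they complete 6·7/50 = 21/25 of the job.
So 4/25 remains.

4/25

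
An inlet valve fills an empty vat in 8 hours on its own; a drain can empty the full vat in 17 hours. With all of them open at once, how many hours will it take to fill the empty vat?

136/9 hours

Net rate = 1/8 − 1/17 = (17 − 8)/136 = 9/136 per hour.
Filling time = 1 ÷ (9/136) = 136/9 hours.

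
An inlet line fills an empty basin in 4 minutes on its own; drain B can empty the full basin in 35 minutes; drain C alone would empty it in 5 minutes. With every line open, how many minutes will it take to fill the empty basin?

140/3 minutes

Net rate = 1/4 − 1/35 − 1/5 = (35 − 4 − 28)/140 = 3/140 per minute.
Filling time = 1 ÷ (3/140) = 140/3 minutes.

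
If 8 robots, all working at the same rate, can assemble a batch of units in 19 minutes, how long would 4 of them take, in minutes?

Total work is 8·19 = 152 robot-minutes.
With 4 robots: 152/4 = 38 minutes.

38 minutes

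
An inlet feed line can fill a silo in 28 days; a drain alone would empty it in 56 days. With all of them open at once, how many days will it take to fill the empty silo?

Net rate = 1/28 − 1/56 = (2 − 1)/56 = 1/56 per day.
Filling time = 1 ÷ (1/56) = 56 days.

56 days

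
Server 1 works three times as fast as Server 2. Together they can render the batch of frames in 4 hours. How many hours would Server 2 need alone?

16 hours

Let Server 2's rate be r; then Server 1's rate is 3r, so together (3 + 1)r = 4r = 1/4.
Thus r = 1/16 per hour.
Server 2 alone: 16 hours; Server 1 alone: 16/3 hours.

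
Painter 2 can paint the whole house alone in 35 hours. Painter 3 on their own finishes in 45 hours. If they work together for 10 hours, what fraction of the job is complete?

32/63

Combined rate: 1/35 + 1/45 = (9 + 7)/315 = 16/315 per hour.
In 10 hours they complete 10·16/315 = 32/63 of the job.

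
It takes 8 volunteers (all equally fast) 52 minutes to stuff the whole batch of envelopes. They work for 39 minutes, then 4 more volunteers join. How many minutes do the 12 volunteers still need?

One volunteer does 1/416 of the job per minute.
After 39 minutes with 8 volunteers, 3/4 is done (1/4 left).
With 12 volunteers the rate is 12/416 = 3/104, so the rest takes 1/4 ÷ 3/104 = 26/3 minutes.

26/3 minutes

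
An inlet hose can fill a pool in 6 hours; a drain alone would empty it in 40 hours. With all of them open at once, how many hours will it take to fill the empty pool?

120/17 hours

Net rate = 1/6 − 1/40 = (20 − 3)/120 = 17/120 per hour.
Filling time = 1 ÷ (17/120) = 120/17 hours.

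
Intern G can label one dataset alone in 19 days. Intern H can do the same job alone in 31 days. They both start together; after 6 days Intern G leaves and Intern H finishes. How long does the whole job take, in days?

403/19 days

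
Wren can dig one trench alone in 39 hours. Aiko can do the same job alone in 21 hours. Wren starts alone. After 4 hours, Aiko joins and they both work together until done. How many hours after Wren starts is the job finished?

65/4 hours

In the first 4 hours Wren alone does 4/39 of the job, leaving 35/39.
Once everyone is working, combined rate: 1/39 + 1/21 = (7 + 13)/273 = 20/273 per hour.
Remaining 35/39 at 20/273 per hour takes 49/4 hours.
Total from the start = 4 + 49/4 = 65/4 hours.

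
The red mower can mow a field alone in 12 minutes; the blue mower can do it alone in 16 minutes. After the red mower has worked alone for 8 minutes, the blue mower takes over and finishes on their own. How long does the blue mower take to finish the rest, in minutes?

In 8 minutes the red mower does 8/12 = 2/3 of the job, leaving 1/3.
The blue mower works at 1/16 per minute, so finishing takes 1/3 ÷ 1/16 = 16/3 minutes.

16/3 minutes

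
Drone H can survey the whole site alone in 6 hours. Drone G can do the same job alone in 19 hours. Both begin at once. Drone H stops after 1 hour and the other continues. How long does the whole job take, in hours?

95/6 hours

In the first 1 hour the combined rate is 25/114, so 25/114 of the job is done, leaving 89/114.
After Drone H leaves the rate is 1/19 per hour; the remaining 89/114 takes 89/6 hours.
Total = 1 + 89/6 = 95/6 hours.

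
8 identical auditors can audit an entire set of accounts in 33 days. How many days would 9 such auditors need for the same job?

Total work is 8·33 = 264 auditor-days.
With 9 auditors: 264/9 = 88/3 days.

88/3 days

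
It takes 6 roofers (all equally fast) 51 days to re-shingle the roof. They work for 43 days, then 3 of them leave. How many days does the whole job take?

59 days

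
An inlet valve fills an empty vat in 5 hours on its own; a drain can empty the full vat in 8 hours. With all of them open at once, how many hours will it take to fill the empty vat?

Net rate = 1/5 − 1/8 = (8 − 5)/40 = 3/40 per hour.
Filling time = 1 ÷ (3/40) = 40/3 hours.

40/3 hours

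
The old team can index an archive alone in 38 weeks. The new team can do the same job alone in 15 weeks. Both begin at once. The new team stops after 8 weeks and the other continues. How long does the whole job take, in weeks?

266/15 weeks

In the first 8 weeks the combined rate is 53/570, so 212/285 of the job is done, leaving 73/285.
After the new team leaves the rate is 1/38 per week; the remaining 73/285 takes 146/15 weeks.
Total = 8 + 146/15 = 266/15 weeks.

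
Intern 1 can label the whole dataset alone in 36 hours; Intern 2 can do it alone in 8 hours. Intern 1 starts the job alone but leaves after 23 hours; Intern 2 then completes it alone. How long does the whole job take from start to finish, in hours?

In 23 hours Intern 1 does 23/36 of the job, leaving 13/36.
Intern 2 works at 1/8 per hour, so finishing takes 13/36 ÷ 1/8 = 26/9 hours.
Total time = 23 + 26/9 = 233/9 hours.

233/9 hours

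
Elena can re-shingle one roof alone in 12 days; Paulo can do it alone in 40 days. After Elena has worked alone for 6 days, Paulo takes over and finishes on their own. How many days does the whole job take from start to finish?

In 6 days Elena does 6/12 = 1/2 of the job, leaving 1/2.
Paulo works at 1/40 per day, so finishing takes 1/2 ÷ 1/40 = 20 days.
Total time = 6 + 20 = 26 days.

26 days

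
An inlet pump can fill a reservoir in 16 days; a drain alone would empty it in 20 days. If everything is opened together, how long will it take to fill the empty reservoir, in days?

80 days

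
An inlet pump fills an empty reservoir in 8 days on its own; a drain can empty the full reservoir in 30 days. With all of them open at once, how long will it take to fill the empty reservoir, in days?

Net rate = 1/8 − 1/30 = (15 − 4)/120 = 11/120 per day.
Filling time = 1 ÷ (11/120) = 120/11 days.

120/11 days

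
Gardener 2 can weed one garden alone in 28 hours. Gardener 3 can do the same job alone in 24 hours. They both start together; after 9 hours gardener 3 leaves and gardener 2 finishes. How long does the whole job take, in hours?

35/2 hours

In the first 9 hours the combined rate is 13/168, so 39/56 of the job is done, leaving 17/56.
After gardener 3 leaves the rate is 1/28 per hour; the remaining 17/56 takes 17/2 hours.
Total = 9 + 17/2 = 35/2 hours.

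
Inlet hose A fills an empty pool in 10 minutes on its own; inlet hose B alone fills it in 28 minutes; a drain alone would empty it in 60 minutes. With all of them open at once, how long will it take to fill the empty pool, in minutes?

Net rate = 1/10 + 1/28 − 1/60 = (42 + 15 − 7)/420 = 50/420 = 5/42 per minute.
Filling time = 1 ÷ (5/42) = 42/5 minutes.

42/5 minutes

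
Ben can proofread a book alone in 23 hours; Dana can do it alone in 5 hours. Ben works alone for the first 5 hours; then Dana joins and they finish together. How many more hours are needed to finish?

45/14 hours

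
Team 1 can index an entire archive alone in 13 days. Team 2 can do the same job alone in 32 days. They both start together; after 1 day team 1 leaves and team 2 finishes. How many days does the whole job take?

384/13 days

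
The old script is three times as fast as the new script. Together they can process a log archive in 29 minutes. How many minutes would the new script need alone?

Let the new script's rate be r; then the old script's rate is 3r, so together (3 + 1)r = 4r = 1/29.
Thus r = 1/116 per minute.
The new script alone: 116 minutes; the old script alone: 116/3 minutes.

116 minutes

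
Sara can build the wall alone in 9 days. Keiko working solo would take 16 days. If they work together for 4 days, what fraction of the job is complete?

Combined rate: 1/9 + 1/16 = (16 + 9)/144 = 25/144 per day.
In 4 days they complete 4·25/144 = 25/36 of the job.

25/36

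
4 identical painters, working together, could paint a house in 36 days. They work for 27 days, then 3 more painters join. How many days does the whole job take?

One painter does 1/144 of the job per day.
After 27 days with 4 painters, 3/4 is done (1/4 left).
With 7 painters the rate is 7/144, so the rest takes 1/4 ÷ 7/144 = 36/7 days.
Total = 27 + 36/7 = 225/7 days.

225/7 days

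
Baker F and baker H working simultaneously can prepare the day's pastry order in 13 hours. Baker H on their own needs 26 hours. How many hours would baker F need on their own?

26 hours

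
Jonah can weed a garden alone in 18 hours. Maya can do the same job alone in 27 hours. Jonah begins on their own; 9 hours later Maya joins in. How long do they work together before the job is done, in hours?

In the first 9 hours Jonah alone does 9/18 = 1/2 of the job, leaving 1/2.
Once everyone is working, combined rate: 1/18 + 1/27 = (3 + 2)/54 = 5/54 per hour.
Remaining 1/2 at 5/54 per hour takes 27/5 hours.

27/5 hours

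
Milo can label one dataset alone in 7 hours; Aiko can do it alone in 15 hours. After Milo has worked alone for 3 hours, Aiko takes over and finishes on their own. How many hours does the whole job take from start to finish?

In 3 hours Milo does 3/7 of the job, leaving 4/7.
Aiko works at 1/15 per hour, so finishing takes 4/7 ÷ 1/15 = 60/7 hours.
Total time = 3 + 60/7 = 81/7 hours.

81/7 hours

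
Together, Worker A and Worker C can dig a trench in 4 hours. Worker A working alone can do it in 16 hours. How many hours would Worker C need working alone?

Combined rate is 1/4 per hour.
Known contribution: 1/16 per hour.
So Worker C's rate is 1/4 − 1/16 = 3/16, meaning 16/3 hours alone.

16/3 hours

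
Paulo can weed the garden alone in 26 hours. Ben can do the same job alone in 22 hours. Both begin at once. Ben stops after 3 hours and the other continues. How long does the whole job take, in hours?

In the first 3 hours the combined rate is 12/143, so 36/143 of the job is done, leaving 107/143.
After Ben leaves the rate is 1/26 per hour; the remaining 107/143 takes 214/11 hours.
Total = 3 + 214/11 = 247/11 hours.

247/11 hours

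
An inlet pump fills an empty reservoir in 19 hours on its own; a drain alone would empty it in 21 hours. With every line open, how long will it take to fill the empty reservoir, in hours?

399/2 hours

Net rate = 1/19 − 1/21 = (21 − 19)/399 = 2/399 per hour.
Filling time = 1 ÷ (2/399) = 399/2 hours.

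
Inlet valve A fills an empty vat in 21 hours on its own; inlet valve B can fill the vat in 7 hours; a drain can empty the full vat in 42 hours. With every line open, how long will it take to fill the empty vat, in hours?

6 hours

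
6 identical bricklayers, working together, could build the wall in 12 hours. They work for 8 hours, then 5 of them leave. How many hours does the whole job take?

32 hours

One bricklayer does 1/72 of the job per hour.
After 8 hours with 6 bricklayers, 2/3 is done (1/3 left).
With 1 bricklayer the rate is 1/72, so the rest takes 1/3 ÷ 1/72 = 24 hours.
Total = 8 + 24 = 32 hours.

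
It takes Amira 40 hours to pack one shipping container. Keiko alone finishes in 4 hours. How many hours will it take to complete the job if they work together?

Combined rate: 1/40 + 1/4 = (1 + 10)/40 = 11/40 per hour.
Time = 1 ÷ (11/40) = 40/11 hours.

40/11 hours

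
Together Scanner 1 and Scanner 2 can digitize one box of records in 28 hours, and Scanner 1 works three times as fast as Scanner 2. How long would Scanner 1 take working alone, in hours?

112/3 hours

Let Scanner 2's rate be r; then Scanner 1's rate is 3r, so together (3 + 1)r = 4r = 1/28.
Thus r = 1/112 per hour.
Scanner 2 alone: 112 hours; Scanner 1 alone: 112/3 hours.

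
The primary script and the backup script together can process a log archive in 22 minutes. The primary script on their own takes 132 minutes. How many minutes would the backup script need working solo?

Combined rate is 1/22 per minute.
Known contribution: 1/132 per minute.
So the backup script's rate is 1/22 − 1/132 = 5/132, meaning 132/5 minutes alone.

132/5 minutes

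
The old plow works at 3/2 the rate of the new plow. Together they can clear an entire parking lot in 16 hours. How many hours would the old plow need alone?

Let the new plow's rate be r; then the old plow's rate is (3/2)r, so together (3/2 + 1)r = (5/2)r = 1/16.
Thus r = 1/40 per hour.
The new plow alone: 40 hours; the old plow alone: 80/3 hours.

80/3 hours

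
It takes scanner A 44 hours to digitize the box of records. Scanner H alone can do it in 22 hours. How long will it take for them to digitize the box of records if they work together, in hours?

Combined rate: 1/44 + 1/22 = (1 + 2)/44 = 3/44 per hour.
Time = 1 ÷ (3/44) = 44/3 hours.

44/3 hours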